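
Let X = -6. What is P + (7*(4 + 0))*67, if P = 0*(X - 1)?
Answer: 1876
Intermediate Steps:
P = 0 (P = 0*(-6 - 1) = 0*(-7) = 0)
P + (7*(4 + 0))*67 = 0 + (7*(4 + 0))*67 = 0 + (7*4)*67 = 0 + 28*67 = 0 + 1876 = 1876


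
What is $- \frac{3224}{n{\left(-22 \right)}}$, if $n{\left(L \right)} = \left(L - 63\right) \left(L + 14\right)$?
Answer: $- \frac{403}{85} \approx -4.7412$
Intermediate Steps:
$n{\left(L \right)} = \left(-63 + L\right) \left(14 + L\right)$
$- \frac{3224}{n{\left(-22 \right)}} = - \frac{3224}{-882 + \left(-22\right)^{2} - -1078} = - \frac{3224}{-882 + 484 + 1078} = - \frac{3224}{680} = \left(-3224\right) \frac{1}{680} = - \frac{403}{85}$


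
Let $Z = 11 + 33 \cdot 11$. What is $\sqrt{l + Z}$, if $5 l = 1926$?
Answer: $\frac{2 \sqrt{4745}}{5} \approx 27.554$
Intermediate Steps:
$Z = 374$ ($Z = 11 + 363 = 374$)
$l = \frac{1926}{5}$ ($l = \frac{1}{5} \cdot 1926 = \frac{1926}{5} \approx 385.2$)
$\sqrt{l + Z} = \sqrt{\frac{1926}{5} + 374} = \sqrt{\frac{3796}{5}} = \frac{2 \sqrt{4745}}{5}$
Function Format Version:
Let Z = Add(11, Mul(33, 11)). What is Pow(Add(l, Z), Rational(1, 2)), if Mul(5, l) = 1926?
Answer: Mul(Rational(2, 5), Pow(4745, Rational(1, 2))) ≈ 27.554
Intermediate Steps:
Z = 374 (Z = Add(11, 363) = 374)
l = Rational(1926, 5) (l = Mul(Rational(1, 5), 1926) = Rational(1926, 5) ≈ 385.20)
Pow(Add(l, Z), Rational(1, 2)) = Pow(Add(Rational(1926, 5), 374), Rational(1, 2)) = Pow(Rational(3796, 5), Rational(1, 2)) = Mul(Rational(2, 5), Pow(4745, Rational(1, 2)))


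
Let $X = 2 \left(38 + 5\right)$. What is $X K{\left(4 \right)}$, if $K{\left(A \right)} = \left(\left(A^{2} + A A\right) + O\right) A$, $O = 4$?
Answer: $12384$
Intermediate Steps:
$K{\left(A \right)} = A \left(4 + 2 A^{2}\right)$ ($K{\left(A \right)} = \left(\left(A^{2} + A A\right) + 4\right) A = \left(\left(A^{2} + A^{2}\right) + 4\right) A = \left(2 A^{2} + 4\right) A = \left(4 + 2 A^{2}\right) A = A \left(4 + 2 A^{2}\right)$)
$X = 86$ ($X = 2 \cdot 43 = 86$)
$X K{\left(4 \right)} = 86 \cdot 2 \cdot 4 \left(2 + 4^{2}\right) = 86 \cdot 2 \cdot 4 \left(2 + 16\right) = 86 \cdot 2 \cdot 4 \cdot 18 = 86 \cdot 144 = 12384$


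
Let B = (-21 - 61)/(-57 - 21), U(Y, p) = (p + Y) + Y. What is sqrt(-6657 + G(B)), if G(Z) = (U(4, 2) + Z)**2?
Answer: 4*I*sqrt(621221)/39 ≈ 80.839*I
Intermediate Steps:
U(Y, p) = p + 2*Y (U(Y, p) = (Y + p) + Y = p + 2*Y)
B = 41/39 (B = -82/(-78) = -82*(-1/78) = 41/39 ≈ 1.0513)
G(Z) = (10 + Z)**2 (G(Z) = ((2 + 2*4) + Z)**2 = ((2 + 8) + Z)**2 = (10 + Z)**2)
sqrt(-6657 + G(B)) = sqrt(-6657 + (10 + 41/39)**2) = sqrt(-6657 + (431/39)**2) = sqrt(-6657 + 185761/1521) = sqrt(-9939536/1521) = 4*I*sqrt(621221)/39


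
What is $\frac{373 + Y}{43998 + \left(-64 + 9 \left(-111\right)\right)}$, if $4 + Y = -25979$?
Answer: $- \frac{5122}{8587} \approx -0.59648$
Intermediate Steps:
$Y = -25983$ ($Y = -4 - 25979 = -25983$)
$\frac{373 + Y}{43998 + \left(-64 + 9 \left(-111\right)\right)} = \frac{373 - 25983}{43998 + \left(-64 + 9 \left(-111\right)\right)} = - \frac{25610}{43998 - 1063} = - \frac{25610}{42935} = \left(-25610\right) \frac{1}{42935} = - \frac{5122}{8587}$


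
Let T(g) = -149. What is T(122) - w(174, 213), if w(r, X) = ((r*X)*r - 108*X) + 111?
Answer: -6426044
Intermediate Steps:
w(r, X) = 111 - 108*X + X*r² (w(r, X) = ((X*r)*r - 108*X) + 111 = (X*r² - 108*X) + 111 = (-108*X + X*r²) + 111 = 111 - 108*X + X*r²)
T(122) - w(174, 213) = -149 - (111 - 108*213 + 213*174²) = -149 - (111 - 23004 + 213*30276) = -149 - (111 - 23004 + 6448788) = -149 - 1*6425895 = -149 - 6425895 = -6426044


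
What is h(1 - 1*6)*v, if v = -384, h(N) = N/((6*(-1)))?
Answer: -320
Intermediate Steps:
h(N) = -N/6 (h(N) = N/(-6) = N*(-⅙) = -N/6)
h(1 - 1*6)*v = -(1 - 1*6)/6*(-384) = -(1 - 6)/6*(-384) = -⅙*(-5)*(-384) = (⅚)*(-384) = -320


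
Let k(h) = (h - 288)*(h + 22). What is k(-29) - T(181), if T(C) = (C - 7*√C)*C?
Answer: -30542 + 1267*√181 ≈ -13496.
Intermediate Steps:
T(C) = C*(C - 7*√C)
k(h) = (-288 + h)*(22 + h)
k(-29) - T(181) = (-6336 + (-29)² - 266*(-29)) - (181² - 1267*√181) = (-6336 + 841 + 7714) - (32761 - 1267*√181) = 2219 - (32761 - 1267*√181) = 2219 + (-32761 + 1267*√181) = -30542 + 1267*√181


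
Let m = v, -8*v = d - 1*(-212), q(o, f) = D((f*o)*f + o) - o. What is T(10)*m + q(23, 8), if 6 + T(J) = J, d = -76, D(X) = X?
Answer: 1404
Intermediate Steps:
q(o, f) = o*f**2 (q(o, f) = ((f*o)*f + o) - o = (o*f**2 + o) - o = (o + o*f**2) - o = o*f**2)
T(J) = -6 + J
v = -17 (v = -(-76 - 1*(-212))/8 = -(-76 + 212)/8 = -1/8*136 = -17)
m = -17
T(10)*m + q(23, 8) = (-6 + 10)*(-17) + 23*8**2 = 4*(-17) + 23*64 = -68 + 1472 = 1404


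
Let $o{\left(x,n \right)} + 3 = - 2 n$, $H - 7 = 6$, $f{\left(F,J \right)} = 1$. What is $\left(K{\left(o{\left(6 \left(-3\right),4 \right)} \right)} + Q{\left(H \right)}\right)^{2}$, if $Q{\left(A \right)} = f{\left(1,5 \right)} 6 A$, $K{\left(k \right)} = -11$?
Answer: $4489$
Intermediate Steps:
$H = 13$ ($H = 7 + 6 = 13$)
$o{\left(x,n \right)} = -3 - 2 n$
$Q{\left(A \right)} = 6 A$ ($Q{\left(A \right)} = 1 \cdot 6 A = 6 A$)
$\left(K{\left(o{\left(6 \left(-3\right),4 \right)} \right)} + Q{\left(H \right)}\right)^{2} = \left(-11 + 6 \cdot 13\right)^{2} = \left(-11 + 78\right)^{2} = 67^{2} = 4489$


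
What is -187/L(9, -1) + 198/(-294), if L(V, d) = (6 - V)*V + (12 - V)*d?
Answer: 8173/1470 ≈ 5.5599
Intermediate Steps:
L(V, d) = V*(6 - V) + d*(12 - V)
-187/L(9, -1) + 198/(-294) = -187/(-1*9² + 6*9 + 12*(-1) - 1*9*(-1)) + 198/(-294) = -187/(-1*81 + 54 - 12 + 9) + 198*(-1/294) = -187/(-81 + 54 - 12 + 9) - 33/49 = -187/(-30) - 33/49 = -187*(-1/30) - 33/49 = 187/30 - 33/49 = 8173/1470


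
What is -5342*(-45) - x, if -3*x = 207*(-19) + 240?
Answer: 239159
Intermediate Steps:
x = 1231 (x = -(207*(-19) + 240)/3 = -(-3933 + 240)/3 = -1/3*(-3693) = 1231)
-5342*(-45) - x = -5342*(-45) - 1*1231 = 240390 - 1231 = 239159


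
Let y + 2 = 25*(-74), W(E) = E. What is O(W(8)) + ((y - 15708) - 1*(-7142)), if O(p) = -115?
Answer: -10533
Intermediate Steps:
y = -1852 (y = -2 + 25*(-74) = -2 - 1850 = -1852)
O(W(8)) + ((y - 15708) - 1*(-7142)) = -115 + ((-1852 - 15708) - 1*(-7142)) = -115 + (-17560 + 7142) = -115 - 10418 = -10533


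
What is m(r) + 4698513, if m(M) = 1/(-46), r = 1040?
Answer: 216131597/46 ≈ 4.6985e+6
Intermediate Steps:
m(M) = -1/46
m(r) + 4698513 = -1/46 + 4698513 = 216131597/46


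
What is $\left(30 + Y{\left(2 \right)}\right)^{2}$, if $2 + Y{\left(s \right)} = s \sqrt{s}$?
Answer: $792 + 112 \sqrt{2} \approx 950.39$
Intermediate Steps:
$Y{\left(s \right)} = -2 + s^{\frac{3}{2}}$ ($Y{\left(s \right)} = -2 + s \sqrt{s} = -2 + s^{\frac{3}{2}}$)
$\left(30 + Y{\left(2 \right)}\right)^{2} = \left(30 - \left(2 - 2^{\frac{3}{2}}\right)\right)^{2} = \left(30 - \left(2 - 2 \sqrt{2}\right)\right)^{2} = \left(28 + 2 \sqrt{2}\right)^{2}$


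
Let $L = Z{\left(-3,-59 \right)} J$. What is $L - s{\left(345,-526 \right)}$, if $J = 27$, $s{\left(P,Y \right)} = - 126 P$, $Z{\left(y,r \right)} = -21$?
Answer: $42903$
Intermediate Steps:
$L = -567$ ($L = \left(-21\right) 27 = -567$)
$L - s{\left(345,-526 \right)} = -567 - \left(-126\right) 345 = -567 - -43470 = -567 + 43470 = 42903$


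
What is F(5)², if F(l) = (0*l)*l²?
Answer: 0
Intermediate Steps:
F(l) = 0 (F(l) = 0*l² = 0)
F(5)² = 0² = 0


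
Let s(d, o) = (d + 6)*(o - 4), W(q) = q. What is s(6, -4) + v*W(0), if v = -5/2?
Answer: -96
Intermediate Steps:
s(d, o) = (-4 + o)*(6 + d) (s(d, o) = (6 + d)*(-4 + o) = (-4 + o)*(6 + d))
v = -5/2 (v = -5*1/2 = -5/2 ≈ -2.5000)
s(6, -4) + v*W(0) = (-24 - 4*6 + 6*(-4) + 6*(-4)) - 5/2*0 = (-24 - 24 - 24 - 24) + 0 = -96 + 0 = -96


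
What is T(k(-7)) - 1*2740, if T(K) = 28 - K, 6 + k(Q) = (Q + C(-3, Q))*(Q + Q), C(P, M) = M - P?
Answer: -2860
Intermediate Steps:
k(Q) = -6 + 2*Q*(3 + 2*Q) (k(Q) = -6 + (Q + (Q - 1*(-3)))*(Q + Q) = -6 + (Q + (Q + 3))*(2*Q) = -6 + (Q + (3 + Q))*(2*Q) = -6 + (3 + 2*Q)*(2*Q) = -6 + 2*Q*(3 + 2*Q))
T(k(-7)) - 1*2740 = (28 - (-6 + 4*(-7)**2 + 6*(-7))) - 1*2740 = (28 - (-6 + 4*49 - 42)) - 2740 = (28 - (-6 + 196 - 42)) - 2740 = (28 - 1*148) - 2740 = (28 - 148) - 2740 = -120 - 2740 = -2860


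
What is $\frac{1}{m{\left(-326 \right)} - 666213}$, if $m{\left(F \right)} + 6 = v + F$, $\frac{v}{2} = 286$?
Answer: $- \frac{1}{665973} \approx -1.5016 \cdot 10^{-6}$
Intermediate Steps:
$v = 572$ ($v = 2 \cdot 286 = 572$)
$m{\left(F \right)} = 566 + F$ ($m{\left(F \right)} = -6 + \left(572 + F\right) = 566 + F$)
$\frac{1}{m{\left(-326 \right)} - 666213} = \frac{1}{\left(566 - 326\right) - 666213} = \frac{1}{240 - 666213} = \frac{1}{-665973} = - \frac{1}{665973}$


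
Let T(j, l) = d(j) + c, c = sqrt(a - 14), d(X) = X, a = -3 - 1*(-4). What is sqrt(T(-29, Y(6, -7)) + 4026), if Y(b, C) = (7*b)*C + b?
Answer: sqrt(3997 + I*sqrt(13)) ≈ 63.222 + 0.0285*I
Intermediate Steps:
a = 1 (a = -3 + 4 = 1)
Y(b, C) = b + 7*C*b (Y(b, C) = 7*C*b + b = b + 7*C*b)
c = I*sqrt(13) (c = sqrt(1 - 14) = sqrt(-13) = I*sqrt(13) ≈ 3.6056*I)
T(j, l) = j + I*sqrt(13)
sqrt(T(-29, Y(6, -7)) + 4026) = sqrt((-29 + I*sqrt(13)) + 4026) = sqrt(3997 + I*sqrt(13))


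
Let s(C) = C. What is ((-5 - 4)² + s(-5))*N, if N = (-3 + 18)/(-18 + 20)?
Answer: 570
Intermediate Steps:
N = 15/2 ≈ 7.5000
((-5 - 4)² + s(-5))*N = ((-5 - 4)² - 5)*(15/2) = ((-9)² - 5)*(15/2) = (81 - 5)*(15/2) = 76*(15/2) = 570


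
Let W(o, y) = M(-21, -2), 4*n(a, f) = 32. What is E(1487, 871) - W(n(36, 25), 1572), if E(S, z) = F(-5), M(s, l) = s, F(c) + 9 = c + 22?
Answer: 29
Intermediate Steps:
F(c) = 13 + c (F(c) = -9 + (c + 22) = -9 + (22 + c) = 13 + c)
n(a, f) = 8 (n(a, f) = (1/4)*32 = 8)
W(o, y) = -21
E(S, z) = 8 (E(S, z) = 13 - 5 = 8)
E(1487, 871) - W(n(36, 25), 1572) = 8 - 1*(-21) = 8 + 21 = 29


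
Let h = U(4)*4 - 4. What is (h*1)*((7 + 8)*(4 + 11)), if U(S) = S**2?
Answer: 13500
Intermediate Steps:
h = 60 (h = 4**2*4 - 4 = 16*4 - 4 = 64 - 4 = 60)
(h*1)*((7 + 8)*(4 + 11)) = (60*1)*((7 + 8)*(4 + 11)) = 60*(15*15) = 60*225 = 13500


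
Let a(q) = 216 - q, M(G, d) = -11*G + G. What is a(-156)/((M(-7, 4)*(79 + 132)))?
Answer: 186/7385 ≈ 0.025186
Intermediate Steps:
M(G, d) = -10*G
a(-156)/((M(-7, 4)*(79 + 132))) = (216 - 1*(-156))/(((-10*(-7))*(79 + 132))) = (216 + 156)/((70*211)) = 372/14770 = 372*(1/14770) = 186/7385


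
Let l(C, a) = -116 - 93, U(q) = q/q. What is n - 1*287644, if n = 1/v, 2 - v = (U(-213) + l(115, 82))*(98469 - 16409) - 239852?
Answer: -4978638425095/17308334 ≈ -2.8764e+5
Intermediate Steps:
U(q) = 1
l(C, a) = -209
v = 17308334 (v = 2 - ((1 - 209)*(98469 - 16409) - 239852) = 2 - (-208*82060 - 239852) = 2 - (-17068480 - 239852) = 2 - 1*(-17308332) = 2 + 17308332 = 17308334)
n = 1/17308334 ≈ 5.7776e-8
n - 1*287644 = 1/17308334 - 1*287644 = 1/17308334 - 287644 = -4978638425095/17308334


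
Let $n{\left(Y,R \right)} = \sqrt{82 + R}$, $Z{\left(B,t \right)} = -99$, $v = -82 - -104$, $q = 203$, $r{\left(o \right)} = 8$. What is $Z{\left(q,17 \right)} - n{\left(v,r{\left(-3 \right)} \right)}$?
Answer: $-99 - 3 \sqrt{10} \approx -108.49$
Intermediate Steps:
$v = 22$ ($v = -82 + 104 = 22$)
$Z{\left(q,17 \right)} - n{\left(v,r{\left(-3 \right)} \right)} = -99 - \sqrt{82 + 8} = -99 - \sqrt{90} = -99 - 3 \sqrt{10}$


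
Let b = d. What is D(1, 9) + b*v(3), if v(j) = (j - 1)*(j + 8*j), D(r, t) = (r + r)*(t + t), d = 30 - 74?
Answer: -2340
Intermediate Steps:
d = -44
b = -44
D(r, t) = 4*r*t (D(r, t) = (2*r)*(2*t) = 4*r*t)
v(j) = 9*j*(-1 + j) (v(j) = (-1 + j)*(9*j) = 9*j*(-1 + j))
D(1, 9) + b*v(3) = 4*1*9 - 396*3*(-1 + 3) = 36 - 396*3*2 = 36 - 44*54 = 36 - 2376 = -2340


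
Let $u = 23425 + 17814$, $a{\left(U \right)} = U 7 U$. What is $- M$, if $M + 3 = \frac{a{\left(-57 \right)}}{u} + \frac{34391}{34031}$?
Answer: $\frac{2017995745}{1403404409} \approx 1.4379$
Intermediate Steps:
$a{\left(U \right)} = 7 U^{2}$ ($a{\left(U \right)} = 7 U U = 7 U^{2}$)
$u = 41239$
$M = - \frac{2017995745}{1403404409}$ ($M = -3 + \left(\frac{7 \left(-57\right)^{2}}{41239} + \frac{34391}{34031}\right) = -3 + \left(7 \cdot 3249 \cdot \frac{1}{41239} + 34391 \cdot \frac{1}{34031}\right) = -3 + \left(22743 \cdot \frac{1}{41239} + \frac{34391}{34031}\right) = -3 + \left(\frac{22743}{41239} + \frac{34391}{34031}\right) = -3 + \frac{2192217482}{1403404409} = - \frac{2017995745}{1403404409} \approx -1.4379$)
$- M = \left(-1\right) \left(- \frac{2017995745}{1403404409}\right) = \frac{2017995745}{1403404409}$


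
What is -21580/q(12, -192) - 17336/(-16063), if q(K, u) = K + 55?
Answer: -345478028/1076221 ≈ -321.01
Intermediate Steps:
q(K, u) = 55 + K
-21580/q(12, -192) - 17336/(-16063) = -21580/(55 + 12) - 17336/(-16063) = -21580/67 - 17336*(-1/16063) = -21580*1/67 + 17336/16063 = -21580/67 + 17336/16063 = -345478028/1076221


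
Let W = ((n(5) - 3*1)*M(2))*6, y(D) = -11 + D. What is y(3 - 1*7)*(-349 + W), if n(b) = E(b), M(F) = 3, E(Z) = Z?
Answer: 4695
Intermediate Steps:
n(b) = b
W = 36 (W = ((5 - 3*1)*3)*6 = ((5 - 3)*3)*6 = (2*3)*6 = 6*6 = 36)
y(3 - 1*7)*(-349 + W) = (-11 + (3 - 1*7))*(-349 + 36) = (-11 + (3 - 7))*(-313) = (-11 - 4)*(-313) = -15*(-313) = 4695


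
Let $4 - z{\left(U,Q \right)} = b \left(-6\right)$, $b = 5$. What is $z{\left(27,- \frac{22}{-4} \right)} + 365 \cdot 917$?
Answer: $334739$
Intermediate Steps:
$z{\left(U,Q \right)} = 34$ ($z{\left(U,Q \right)} = 4 - 5 \left(-6\right) = 4 - -30 = 4 + 30 = 34$)
$z{\left(27,- \frac{22}{-4} \right)} + 365 \cdot 917 = 34 + 365 \cdot 917 = 34 + 334705 = 334739$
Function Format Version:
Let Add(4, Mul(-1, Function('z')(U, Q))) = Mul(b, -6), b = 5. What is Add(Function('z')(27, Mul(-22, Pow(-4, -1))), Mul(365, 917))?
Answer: 334739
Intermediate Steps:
Function('z')(U, Q) = 34 (Function('z')(U, Q) = Add(4, Mul(-1, Mul(5, -6))) = Add(4, Mul(-1, -30)) = Add(4, 30) = 34)
Add(Function('z')(27, Mul(-22, Pow(-4, -1))), Mul(365, 917)) = Add(34, Mul(365, 917)) = Add(34, 334705) = 334739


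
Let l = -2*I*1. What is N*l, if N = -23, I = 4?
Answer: 184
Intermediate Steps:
l = -8 (l = -2*4*1 = -8*1 = -8)
N*l = -23*(-8) = 184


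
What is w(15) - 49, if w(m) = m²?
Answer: 176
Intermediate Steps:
w(15) - 49 = 15² - 49 = 225 - 49 = 176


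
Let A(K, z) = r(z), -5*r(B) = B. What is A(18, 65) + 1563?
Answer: 1550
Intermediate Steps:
r(B) = -B/5
A(K, z) = -z/5
A(18, 65) + 1563 = -1/5*65 + 1563 = -13 + 1563 = 1550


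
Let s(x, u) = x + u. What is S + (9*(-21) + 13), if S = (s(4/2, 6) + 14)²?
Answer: 308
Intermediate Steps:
s(x, u) = u + x
S = 484 (S = ((6 + 4/2) + 14)² = ((6 + 4*(½)) + 14)² = ((6 + 2) + 14)² = (8 + 14)² = 22² = 484)
S + (9*(-21) + 13) = 484 + (9*(-21) + 13) = 484 + (-189 + 13) = 484 - 176 = 308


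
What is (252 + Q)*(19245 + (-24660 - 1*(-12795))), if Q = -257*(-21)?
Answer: 41689620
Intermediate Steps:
Q = 5397
(252 + Q)*(19245 + (-24660 - 1*(-12795))) = (252 + 5397)*(19245 + (-24660 - 1*(-12795))) = 5649*(19245 + (-24660 + 12795)) = 5649*(19245 - 11865) = 5649*7380 = 41689620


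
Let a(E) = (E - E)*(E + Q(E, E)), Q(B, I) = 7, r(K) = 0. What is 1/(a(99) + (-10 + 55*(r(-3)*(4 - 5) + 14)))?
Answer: 1/760 ≈ 0.0013158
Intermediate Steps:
a(E) = 0 (a(E) = (E - E)*(E + 7) = 0*(7 + E) = 0)
1/(a(99) + (-10 + 55*(r(-3)*(4 - 5) + 14))) = 1/(0 + (-10 + 55*(0*(4 - 5) + 14))) = 1/(0 + (-10 + 55*(0*(-1) + 14))) = 1/(0 + (-10 + 55*(0 + 14))) = 1/(0 + (-10 + 55*14)) = 1/(0 + (-10 + 770)) = 1/(0 + 760) = 1/760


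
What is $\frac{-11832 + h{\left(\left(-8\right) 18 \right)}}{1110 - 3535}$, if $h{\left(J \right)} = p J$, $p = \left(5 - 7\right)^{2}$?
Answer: $\frac{12408}{2425} \approx 5.1167$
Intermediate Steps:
$p = 4$ ($p = \left(-2\right)^{2} = 4$)
$h{\left(J \right)} = 4 J$
$\frac{-11832 + h{\left(\left(-8\right) 18 \right)}}{1110 - 3535} = \frac{-11832 + 4 \left(\left(-8\right) 18\right)}{1110 - 3535} = \frac{-11832 + 4 \left(-144\right)}{-2425} = \left(-11832 - 576\right) \left(- \frac{1}{2425}\right) = \left(-12408\right) \left(- \frac{1}{2425}\right) = \frac{12408}{2425}$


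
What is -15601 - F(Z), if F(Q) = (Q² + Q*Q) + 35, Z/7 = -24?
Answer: -72084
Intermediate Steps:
Z = -168 (Z = 7*(-24) = -168)
F(Q) = 35 + 2*Q² (F(Q) = (Q² + Q²) + 35 = 2*Q² + 35 = 35 + 2*Q²)
-15601 - F(Z) = -15601 - (35 + 2*(-168)²) = -15601 - (35 + 2*28224) = -15601 - (35 + 56448) = -15601 - 1*56483 = -15601 - 56483 = -72084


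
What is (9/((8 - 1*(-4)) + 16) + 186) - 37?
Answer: 4181/28 ≈ 149.32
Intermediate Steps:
(9/((8 - 1*(-4)) + 16) + 186) - 37 = (9/((8 + 4) + 16) + 186) - 37 = (9/(12 + 16) + 186) - 37 = (9/28 + 186) - 37 = 5217/28 - 37 = 4181/28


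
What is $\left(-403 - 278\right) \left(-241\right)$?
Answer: $164121$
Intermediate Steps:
$\left(-403 - 278\right) \left(-241\right) = \left(-681\right) \left(-241\right) = 164121$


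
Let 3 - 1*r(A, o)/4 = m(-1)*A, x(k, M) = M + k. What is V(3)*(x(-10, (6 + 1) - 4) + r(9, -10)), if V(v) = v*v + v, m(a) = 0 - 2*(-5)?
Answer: -4260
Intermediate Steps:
m(a) = 10 (m(a) = 0 + 10 = 10)
V(v) = v + v² (V(v) = v² + v = v + v²)
r(A, o) = 12 - 40*A
V(3)*(x(-10, (6 + 1) - 4) + r(9, -10)) = (3*(1 + 3))*((((6 + 1) - 4) - 10) + (12 - 40*9)) = (3*4)*(((7 - 4) - 10) + (12 - 360)) = 12*((3 - 10) - 348) = 12*(-7 - 348) = 12*(-355) = -4260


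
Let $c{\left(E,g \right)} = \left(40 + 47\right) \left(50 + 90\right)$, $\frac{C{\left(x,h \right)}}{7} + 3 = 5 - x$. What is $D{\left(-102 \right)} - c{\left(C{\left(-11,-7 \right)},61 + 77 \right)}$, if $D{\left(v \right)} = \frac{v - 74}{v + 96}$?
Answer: $- \frac{36452}{3} \approx -12151.0$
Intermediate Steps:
$C{\left(x,h \right)} = 14 - 7 x$ ($C{\left(x,h \right)} = -21 + 7 \left(5 - x\right) = -21 - \left(-35 + 7 x\right) = 14 - 7 x$)
$c{\left(E,g \right)} = 12180$ ($c{\left(E,g \right)} = 87 \cdot 140 = 12180$)
$D{\left(v \right)} = \frac{-74 + v}{96 + v}$
$D{\left(-102 \right)} - c{\left(C{\left(-11,-7 \right)},61 + 77 \right)} = \frac{-74 - 102}{96 - 102} - 12180 = \frac{1}{-6} \left(-176\right) - 12180 = \left(- \frac{1}{6}\right) \left(-176\right) - 12180 = \frac{88}{3} - 12180 = - \frac{36452}{3}$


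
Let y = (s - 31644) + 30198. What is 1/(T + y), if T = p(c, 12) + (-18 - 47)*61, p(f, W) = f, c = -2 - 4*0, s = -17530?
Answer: -1/22943 ≈ -4.3586e-5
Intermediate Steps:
c = -2 (c = -2 + 0 = -2)
T = -3967 (T = -2 + (-18 - 47)*61 = -2 - 65*61 = -2 - 3965 = -3967)
y = -18976 (y = (-17530 - 31644) + 30198 = -49174 + 30198 = -18976)
1/(T + y) = 1/(-3967 - 18976) = 1/(-22943) = -1/22943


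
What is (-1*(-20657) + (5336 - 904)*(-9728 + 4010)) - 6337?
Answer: -25327856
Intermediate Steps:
(-1*(-20657) + (5336 - 904)*(-9728 + 4010)) - 6337 = (20657 + 4432*(-5718)) - 6337 = (20657 - 25342176) - 6337 = -25321519 - 6337 = -25327856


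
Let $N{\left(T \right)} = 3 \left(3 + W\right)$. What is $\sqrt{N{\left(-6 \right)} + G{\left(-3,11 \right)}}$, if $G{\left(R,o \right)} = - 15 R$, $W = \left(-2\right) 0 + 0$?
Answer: $3 \sqrt{6} \approx 7.3485$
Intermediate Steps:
$W = 0$ ($W = 0 + 0 = 0$)
$N{\left(T \right)} = 9$ ($N{\left(T \right)} = 3 \left(3 + 0\right) = 3 \cdot 3 = 9$)
$\sqrt{N{\left(-6 \right)} + G{\left(-3,11 \right)}} = \sqrt{9 - -45} = \sqrt{9 + 45} = \sqrt{54} = 3 \sqrt{6}$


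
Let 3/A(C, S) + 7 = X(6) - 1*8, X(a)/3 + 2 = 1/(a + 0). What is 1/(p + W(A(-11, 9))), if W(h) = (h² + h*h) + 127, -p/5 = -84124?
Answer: 1681/707275779 ≈ 2.3767e-6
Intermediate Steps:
p = 420620 (p = -5*(-84124) = 420620)
X(a) = -6 + 3/a (X(a) = -6 + 3/(a + 0) = -6 + 3/a)
A(C, S) = -6/41 (A(C, S) = 3/(-7 + ((-6 + 3/6) - 1*8)) = 3/(-7 + ((-6 + 3*(⅙)) - 8)) = 3/(-7 + ((-6 + ½) - 8)) = 3/(-7 + (-11/2 - 8)) = 3/(-7 - 27/2) = 3/(-41/2) = 3*(-2/41) = -6/41)
W(h) = 127 + 2*h² (W(h) = (h² + h²) + 127 = 2*h² + 127 = 127 + 2*h²)
1/(p + W(A(-11, 9))) = 1/(420620 + (127 + 2*(-6/41)²)) = 1/(420620 + (127 + 2*(36/1681))) = 1/(420620 + (127 + 72/1681)) = 1/(420620 + 213559/1681) = 1/(707275779/1681) = 1681/707275779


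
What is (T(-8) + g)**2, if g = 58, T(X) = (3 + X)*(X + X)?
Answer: 19044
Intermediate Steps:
T(X) = 2*X*(3 + X) (T(X) = (3 + X)*(2*X) = 2*X*(3 + X))
(T(-8) + g)**2 = (2*(-8)*(3 - 8) + 58)**2 = (2*(-8)*(-5) + 58)**2 = (80 + 58)**2 = 138**2 = 19044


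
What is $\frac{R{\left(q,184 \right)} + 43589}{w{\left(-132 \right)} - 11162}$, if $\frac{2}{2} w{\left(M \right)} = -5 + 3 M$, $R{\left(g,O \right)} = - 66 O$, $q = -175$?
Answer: $- \frac{31445}{11563} \approx -2.7194$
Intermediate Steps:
$w{\left(M \right)} = -5 + 3 M$
$\frac{R{\left(q,184 \right)} + 43589}{w{\left(-132 \right)} - 11162} = \frac{\left(-66\right) 184 + 43589}{\left(-5 + 3 \left(-132\right)\right) - 11162} = \frac{-12144 + 43589}{\left(-5 - 396\right) - 11162} = \frac{31445}{-401 - 11162} = \frac{31445}{-11563} = 31445 \left(- \frac{1}{11563}\right) = - \frac{31445}{11563}$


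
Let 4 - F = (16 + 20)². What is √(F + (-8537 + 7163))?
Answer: I*√2666 ≈ 51.633*I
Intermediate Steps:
F = -1292 (F = 4 - (16 + 20)² = 4 - 1*36² = 4 - 1*1296 = 4 - 1296 = -1292)
√(F + (-8537 + 7163)) = √(-1292 + (-8537 + 7163)) = √(-1292 - 1374) = √(-2666) = I*√2666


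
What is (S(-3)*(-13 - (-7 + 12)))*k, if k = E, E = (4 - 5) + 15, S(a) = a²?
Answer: -2268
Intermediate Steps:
E = 14 (E = -1 + 15 = 14)
k = 14
(S(-3)*(-13 - (-7 + 12)))*k = ((-3)²*(-13 - (-7 + 12)))*14 = (9*(-13 - 1*5))*14 = (9*(-13 - 5))*14 = (9*(-18))*14 = -162*14 = -2268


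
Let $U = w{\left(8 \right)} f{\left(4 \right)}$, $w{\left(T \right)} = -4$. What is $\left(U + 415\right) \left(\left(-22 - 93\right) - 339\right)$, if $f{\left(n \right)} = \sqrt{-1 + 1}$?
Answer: $-188410$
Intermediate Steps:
$f{\left(n \right)} = 0$ ($f{\left(n \right)} = \sqrt{0} = 0$)
$U = 0$ ($U = \left(-4\right) 0 = 0$)
$\left(U + 415\right) \left(\left(-22 - 93\right) - 339\right) = \left(0 + 415\right) \left(\left(-22 - 93\right) - 339\right) = 415 \left(-115 - 339\right) = 415 \left(-454\right) = -188410$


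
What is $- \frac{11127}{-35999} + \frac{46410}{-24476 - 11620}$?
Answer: $- \frac{211512233}{216569984} \approx -0.97665$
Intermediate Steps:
$- \frac{11127}{-35999} + \frac{46410}{-24476 - 11620} = \left(-11127\right) \left(- \frac{1}{35999}\right) + \frac{46410}{-36096} = \frac{11127}{35999} + 46410 \left(- \frac{1}{36096}\right) = \frac{11127}{35999} - \frac{7735}{6016} = - \frac{211512233}{216569984}$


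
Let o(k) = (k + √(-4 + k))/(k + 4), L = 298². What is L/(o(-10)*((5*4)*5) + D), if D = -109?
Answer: 15363092/21643 + 4440200*I*√14/21643 ≈ 709.84 + 767.63*I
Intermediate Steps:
L = 88804
o(k) = (k + √(-4 + k))/(4 + k)
L/(o(-10)*((5*4)*5) + D) = 88804/(((-10 + √(-4 - 10))/(4 - 10))*((5*4)*5) - 109) = 88804/(((-10 + √(-14))/(-6))*(20*5) - 109) = 88804/(-(-10 + I*√14)/6*100 - 109) = 88804/((5/3 - I*√14/6)*100 - 109) = 88804/((500/3 - 50*I*√14/3) - 109) = 88804/(173/3 - 50*I*√14/3)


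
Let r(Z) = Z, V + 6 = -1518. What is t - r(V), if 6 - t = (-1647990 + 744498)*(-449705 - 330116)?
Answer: -704562033402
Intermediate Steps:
V = -1524 (V = -6 - 1518 = -1524)
t = -704562034926 (t = 6 - (-1647990 + 744498)*(-449705 - 330116) = 6 - (-903492)*(-779821) = 6 - 1*704562034932 = 6 - 704562034932 = -704562034926)
t - r(V) = -704562034926 - 1*(-1524) = -704562034926 + 1524 = -704562033402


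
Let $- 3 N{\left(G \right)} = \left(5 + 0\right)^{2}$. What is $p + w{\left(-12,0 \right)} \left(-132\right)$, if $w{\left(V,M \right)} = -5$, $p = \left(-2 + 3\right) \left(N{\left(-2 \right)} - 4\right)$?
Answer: $\frac{1943}{3} \approx 647.67$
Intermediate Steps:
$N{\left(G \right)} = - \frac{25}{3}$ ($N{\left(G \right)} = - \frac{\left(5 + 0\right)^{2}}{3} = - \frac{5^{2}}{3} = \left(- \frac{1}{3}\right) 25 = - \frac{25}{3}$)
$p = - \frac{37}{3}$ ($p = \left(-2 + 3\right) \left(- \frac{25}{3} - 4\right) = 1 \left(- \frac{37}{3}\right) = - \frac{37}{3} \approx -12.333$)
$p + w{\left(-12,0 \right)} \left(-132\right) = - \frac{37}{3} - -660 = - \frac{37}{3} + 660 = \frac{1943}{3}$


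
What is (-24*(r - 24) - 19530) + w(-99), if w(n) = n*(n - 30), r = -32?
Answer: -5415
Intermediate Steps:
w(n) = n*(-30 + n)
(-24*(r - 24) - 19530) + w(-99) = (-24*(-32 - 24) - 19530) - 99*(-30 - 99) = (-24*(-56) - 19530) - 99*(-129) = (1344 - 19530) + 12771 = -18186 + 12771 = -5415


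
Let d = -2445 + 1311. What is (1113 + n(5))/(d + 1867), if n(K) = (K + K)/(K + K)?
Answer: 1114/733 ≈ 1.5198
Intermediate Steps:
d = -1134
n(K) = 1 (n(K) = (2*K)/((2*K)) = (2*K)*(1/(2*K)) = 1)
(1113 + n(5))/(d + 1867) = (1113 + 1)/(-1134 + 1867) = 1114/733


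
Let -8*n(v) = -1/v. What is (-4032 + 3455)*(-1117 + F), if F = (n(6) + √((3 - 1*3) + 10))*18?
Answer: 5154341/8 - 10386*√10 ≈ 6.1145e+5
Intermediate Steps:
n(v) = 1/(8*v) (n(v) = -(-1)/(8*v) = 1/(8*v))
F = 3/8 + 18*√10 (F = ((⅛)/6 + √((3 - 1*3) + 10))*18 = ((⅛)*(⅙) + √((3 - 3) + 10))*18 = (1/48 + √(0 + 10))*18 = (1/48 + √10)*18 = 3/8 + 18*√10 ≈ 57.296)
(-4032 + 3455)*(-1117 + F) = (-4032 + 3455)*(-1117 + (3/8 + 18*√10)) = -577*(-8933/8 + 18*√10) = 5154341/8 - 10386*√10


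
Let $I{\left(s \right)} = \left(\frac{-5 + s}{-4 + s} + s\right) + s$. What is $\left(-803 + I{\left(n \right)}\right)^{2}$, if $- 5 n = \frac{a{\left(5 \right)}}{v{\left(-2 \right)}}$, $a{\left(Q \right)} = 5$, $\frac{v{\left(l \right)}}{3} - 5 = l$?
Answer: $\frac{71320509481}{110889} \approx 6.4317 \cdot 10^{5}$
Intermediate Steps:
$v{\left(l \right)} = 15 + 3 l$
$n = - \frac{1}{9}$ ($n = - \frac{5 \frac{1}{15 + 3 \left(-2\right)}}{5} = - \frac{5 \frac{1}{15 - 6}}{5} = - \frac{5 \cdot \frac{1}{9}}{5} = \left(- \frac{1}{5}\right) \frac{5}{9} = - \frac{1}{9} \approx -0.11111$)
$I{\left(s \right)} = 2 s + \frac{-5 + s}{-4 + s}$ ($I{\left(s \right)} = \left(\frac{-5 + s}{-4 + s} + s\right) + s = \left(s + \frac{-5 + s}{-4 + s}\right) + s = 2 s + \frac{-5 + s}{-4 + s}$)
$\left(-803 + I{\left(n \right)}\right)^{2} = \left(-803 + \frac{-5 - - \frac{7}{9} + 2 \left(- \frac{1}{9}\right)^{2}}{-4 - \frac{1}{9}}\right)^{2} = \left(-803 + \frac{-5 + \frac{7}{9} + 2 \cdot \frac{1}{81}}{- \frac{37}{9}}\right)^{2} = \left(-803 - \frac{9 \left(-5 + \frac{7}{9} + \frac{2}{81}\right)}{37}\right)^{2} = \left(-803 - - \frac{340}{333}\right)^{2} = \left(-803 + \frac{340}{333}\right)^{2} = \left(- \frac{267059}{333}\right)^{2} = \frac{71320509481}{110889}$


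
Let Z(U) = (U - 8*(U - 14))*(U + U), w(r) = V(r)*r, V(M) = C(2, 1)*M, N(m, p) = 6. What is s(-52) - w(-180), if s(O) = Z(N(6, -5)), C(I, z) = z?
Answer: -31560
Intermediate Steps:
V(M) = M (V(M) = 1*M = M)
w(r) = r² (w(r) = r*r = r²)
Z(U) = 2*U*(112 - 7*U) (Z(U) = (U - 8*(-14 + U))*(2*U) = (U + (112 - 8*U))*(2*U) = (112 - 7*U)*(2*U) = 2*U*(112 - 7*U))
s(O) = 840 (s(O) = 14*6*(16 - 1*6) = 14*6*(16 - 6) = 14*6*10 = 840)
s(-52) - w(-180) = 840 - 1*(-180)² = 840 - 1*32400 = 840 - 32400 = -31560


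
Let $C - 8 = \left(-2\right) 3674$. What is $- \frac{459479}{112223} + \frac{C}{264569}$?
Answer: $- \frac{122387616371}{29690726887} \approx -4.1221$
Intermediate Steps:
$C = -7340$ ($C = 8 - 7348 = -7340$)
$- \frac{459479}{112223} + \frac{C}{264569} = - \frac{459479}{112223} - \frac{7340}{264569} = - \frac{122387616371}{29690726887}$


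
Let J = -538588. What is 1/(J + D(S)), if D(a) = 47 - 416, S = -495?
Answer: -1/538957 ≈ -1.8554e-6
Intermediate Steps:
D(a) = -369
1/(J + D(S)) = 1/(-538588 - 369) = 1/(-538957) = -1/538957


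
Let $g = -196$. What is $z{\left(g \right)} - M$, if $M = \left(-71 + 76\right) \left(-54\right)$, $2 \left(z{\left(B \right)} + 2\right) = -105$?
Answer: $\frac{431}{2} \approx 215.5$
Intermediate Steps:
$z{\left(B \right)} = - \frac{109}{2}$ ($z{\left(B \right)} = -2 + \frac{1}{2} \left(-105\right) = -2 - \frac{105}{2} = - \frac{109}{2}$)
$M = -270$ ($M = 5 \left(-54\right) = -270$)
$z{\left(g \right)} - M = - \frac{109}{2} - -270 = - \frac{109}{2} + 270 = \frac{431}{2}$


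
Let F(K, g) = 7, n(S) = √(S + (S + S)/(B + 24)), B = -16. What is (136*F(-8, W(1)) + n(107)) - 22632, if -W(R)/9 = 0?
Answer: -21680 + √535/2 ≈ -21668.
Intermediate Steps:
W(R) = 0 (W(R) = -9*0 = 0)
n(S) = √5*√S/2 (n(S) = √(S + (S + S)/(-16 + 24)) = √(S + (2*S)/8) = √(S + (2*S)*(⅛)) = √(S + S/4) = √(5*S/4) = √5*√S/2)
(136*F(-8, W(1)) + n(107)) - 22632 = (136*7 + √5*√107/2) - 22632 = (952 + √535/2) - 22632 = -21680 + √535/2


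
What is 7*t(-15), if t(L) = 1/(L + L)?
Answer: -7/30 ≈ -0.23333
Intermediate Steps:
t(L) = 1/(2*L)
7*t(-15) = 7*((1/2)/(-15)) = 7*((1/2)*(-1/15)) = 7*(-1/30) = -7/30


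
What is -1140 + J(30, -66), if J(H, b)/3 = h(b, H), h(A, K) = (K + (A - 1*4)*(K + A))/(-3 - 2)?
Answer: -2670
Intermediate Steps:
h(A, K) = -K/5 - (-4 + A)*(A + K)/5 (h(A, K) = (K + (A - 4)*(A + K))/(-5) = (K + (-4 + A)*(A + K))*(-⅕) = -K/5 - (-4 + A)*(A + K)/5)
J(H, b) = -3*b²/5 + 9*H/5 + 12*b/5 - 3*H*b/5 (J(H, b) = 3*(-b²/5 + 3*H/5 + 4*b/5 - b*H/5) = 3*(-b²/5 + 3*H/5 + 4*b/5 - H*b/5) = -3*b²/5 + 9*H/5 + 12*b/5 - 3*H*b/5)
-1140 + J(30, -66) = -1140 + (-⅗*(-66)² + (9/5)*30 + (12/5)*(-66) - ⅗*30*(-66)) = -1140 + (-⅗*4356 + 54 - 792/5 + 1188) = -1140 + (-13068/5 + 54 - 792/5 + 1188) = -1140 - 1530 = -2670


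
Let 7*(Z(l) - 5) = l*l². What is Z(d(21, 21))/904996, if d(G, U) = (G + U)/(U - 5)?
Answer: 3883/463357952 ≈ 8.3801e-6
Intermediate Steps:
d(G, U) = (G + U)/(-5 + U)
Z(l) = 5 + l³/7 (Z(l) = 5 + (l*l²)/7 = 5 + l³/7)
Z(d(21, 21))/904996 = (5 + ((21 + 21)/(-5 + 21))³/7)/904996 = (5 + (42/16)³/7)*(1/904996) = (5 + ((1/16)*42)³/7)*(1/904996) = (5 + (21/8)³/7)*(1/904996) = (5 + (⅐)*(9261/512))*(1/904996) = (5 + 1323/512)*(1/904996) = (3883/512)*(1/904996) = 3883/463357952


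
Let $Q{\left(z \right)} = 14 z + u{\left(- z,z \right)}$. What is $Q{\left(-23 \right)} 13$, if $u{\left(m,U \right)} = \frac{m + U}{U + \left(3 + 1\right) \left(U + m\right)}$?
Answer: $-4186$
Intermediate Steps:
$u{\left(m,U \right)} = \frac{U + m}{4 m + 5 U}$ ($u{\left(m,U \right)} = \frac{U + m}{U + 4 \left(U + m\right)} = \frac{U + m}{U + \left(4 U + 4 m\right)} = \frac{U + m}{4 m + 5 U}$)
$Q{\left(z \right)} = 14 z$ ($Q{\left(z \right)} = 14 z + \frac{z - z}{4 \left(- z\right) + 5 z} = 14 z + \frac{1}{- 4 z + 5 z} 0 = 14 z + \frac{1}{z} 0 = 14 z + 0 = 14 z$)
$Q{\left(-23 \right)} 13 = 14 \left(-23\right) 13 = \left(-322\right) 13 = -4186$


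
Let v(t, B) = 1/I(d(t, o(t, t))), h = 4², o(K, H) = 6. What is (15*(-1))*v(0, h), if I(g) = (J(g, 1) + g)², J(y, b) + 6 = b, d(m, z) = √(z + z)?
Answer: -555/169 - 300*√3/169 ≈ -6.3587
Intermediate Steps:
d(m, z) = √2*√z (d(m, z) = √(2*z) = √2*√z)
J(y, b) = -6 + b
h = 16
I(g) = (-5 + g)² (I(g) = ((-6 + 1) + g)² = (-5 + g)²)
v(t, B) = (-5 + 2*√3)⁻² (v(t, B) = 1/((-5 + √2*√6)²) = 1/((-5 + 2*√3)²) = (-5 + 2*√3)⁻²)
(15*(-1))*v(0, h) = (15*(-1))/(-5 + 2*√3)² = -15/(-5 + 2*√3)²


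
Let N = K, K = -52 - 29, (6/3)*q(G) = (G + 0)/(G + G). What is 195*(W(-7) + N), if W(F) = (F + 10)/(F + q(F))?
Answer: -47645/3 ≈ -15882.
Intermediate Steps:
q(G) = ¼ (q(G) = ((G + 0)/(G + G))/2 = (G/((2*G)))/2 = (G*(1/(2*G)))/2 = (½)*(½) = ¼)
W(F) = (10 + F)/(¼ + F) (W(F) = (F + 10)/(F + ¼) = (10 + F)/(¼ + F))
K = -81
N = -81
195*(W(-7) + N) = 195*(4*(10 - 7)/(1 + 4*(-7)) - 81) = 195*(4*3/(1 - 28) - 81) = 195*(4*3/(-27) - 81) = 195*(4*(-1/27)*3 - 81) = 195*(-4/9 - 81) = 195*(-733/9) = -47645/3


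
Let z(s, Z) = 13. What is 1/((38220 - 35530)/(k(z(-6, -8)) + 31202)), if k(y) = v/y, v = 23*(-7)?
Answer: 81093/6994 ≈ 11.595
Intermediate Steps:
v = -161
k(y) = -161/y
1/((38220 - 35530)/(k(z(-6, -8)) + 31202)) = 1/((38220 - 35530)/(-161/13 + 31202)) = 1/(2690/(-161*1/13 + 31202)) = 1/(2690/(-161/13 + 31202)) = 1/(2690/(405465/13)) = 1/(2690*(13/405465)) = 1/(6994/81093) = 81093/6994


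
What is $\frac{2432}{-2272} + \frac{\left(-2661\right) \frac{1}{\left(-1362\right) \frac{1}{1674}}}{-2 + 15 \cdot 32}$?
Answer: $\frac{44465293}{7703926} \approx 5.7718$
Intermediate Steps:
$\frac{2432}{-2272} + \frac{\left(-2661\right) \frac{1}{\left(-1362\right) \frac{1}{1674}}}{-2 + 15 \cdot 32} = 2432 \left(- \frac{1}{2272}\right) + \frac{\left(-2661\right) \frac{1}{\left(-1362\right) \frac{1}{1674}}}{-2 + 480} = - \frac{76}{71} + \frac{\left(-2661\right) \frac{1}{- \frac{227}{279}}}{478} = - \frac{76}{71} + \left(-2661\right) \left(- \frac{279}{227}\right) \frac{1}{478} = - \frac{76}{71} + \frac{742419}{227} \cdot \frac{1}{478} = - \frac{76}{71} + \frac{742419}{108506} = \frac{44465293}{7703926}$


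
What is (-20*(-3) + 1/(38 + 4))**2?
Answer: 6355441/1764 ≈ 3602.9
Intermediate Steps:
(-20*(-3) + 1/(38 + 4))**2 = (60 + 1/42)**2 = (2521/42)**2 = 6355441/1764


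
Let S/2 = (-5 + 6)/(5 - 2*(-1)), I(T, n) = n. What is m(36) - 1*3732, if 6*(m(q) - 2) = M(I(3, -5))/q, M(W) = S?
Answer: -2819879/756 ≈ -3730.0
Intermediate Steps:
S = 2/7 (S = 2*((-5 + 6)/(5 - 2*(-1))) = 2*(1/(5 + 2)) = 2*(1/7) = 2*(1*(⅐)) = 2*(⅐) = 2/7 ≈ 0.28571)
M(W) = 2/7
m(q) = 2 + 1/(21*q) (m(q) = 2 + (2/(7*q))/6 = 2 + 1/(21*q))
m(36) - 1*3732 = (2 + (1/21)/36) - 1*3732 = (2 + (1/21)*(1/36)) - 3732 = (2 + 1/756) - 3732 = 1513/756 - 3732 = -2819879/756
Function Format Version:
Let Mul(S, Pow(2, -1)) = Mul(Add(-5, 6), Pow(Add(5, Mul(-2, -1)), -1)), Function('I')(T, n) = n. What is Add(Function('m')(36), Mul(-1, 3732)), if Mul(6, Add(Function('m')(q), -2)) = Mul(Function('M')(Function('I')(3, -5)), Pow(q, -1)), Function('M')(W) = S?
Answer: Rational(-2819879, 756) ≈ -3730.0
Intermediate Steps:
S = Rational(2, 7) (S = Mul(2, Mul(Add(-5, 6), Pow(Add(5, Mul(-2, -1)), -1))) = Mul(2, Mul(1, Pow(Add(5, 2), -1))) = Mul(2, Mul(1, Pow(7, -1))) = Mul(2, Mul(1, Rational(1, 7))) = Mul(2, Rational(1, 7)) = Rational(2, 7) ≈ 0.28571)
Function('M')(W) = Rational(2, 7)
Function('m')(q) = Add(2, Mul(Rational(1, 21), Pow(q, -1))) (Function('m')(q) = Add(2, Mul(Rational(1, 6), Mul(Rational(2, 7), Pow(q, -1)))) = Add(2, Mul(Rational(1, 21), Pow(q, -1))))
Add(Function('m')(36), Mul(-1, 3732)) = Add(Add(2, Mul(Rational(1, 21), Pow(36, -1))), Mul(-1, 3732)) = Add(Add(2, Mul(Rational(1, 21), Rational(1, 36))), -3732) = Add(Add(2, Rational(1, 756)), -3732) = Add(Rational(1513, 756), -3732) = Rational(-2819879, 756)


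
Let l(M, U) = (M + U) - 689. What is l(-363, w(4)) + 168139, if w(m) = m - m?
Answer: 167087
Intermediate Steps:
w(m) = 0
l(M, U) = -689 + M + U
l(-363, w(4)) + 168139 = (-689 - 363 + 0) + 168139 = -1052 + 168139 = 167087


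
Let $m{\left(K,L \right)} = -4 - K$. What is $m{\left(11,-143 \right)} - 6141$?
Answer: $-6156$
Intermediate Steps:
$m{\left(11,-143 \right)} - 6141 = \left(-4 - 11\right) - 6141 = -15 - 6141 = -6156$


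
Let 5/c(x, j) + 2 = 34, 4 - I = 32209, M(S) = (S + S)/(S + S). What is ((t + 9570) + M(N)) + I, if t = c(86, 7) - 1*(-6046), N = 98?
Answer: -530811/32 ≈ -16588.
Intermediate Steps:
M(S) = 1 (M(S) = (2*S)/((2*S)) = (2*S)*(1/(2*S)) = 1)
I = -32205 (I = 4 - 1*32209 = 4 - 32209 = -32205)
c(x, j) = 5/32 (c(x, j) = 5/(-2 + 34) = 5/32)
t = 193477/32 (t = 5/32 - 1*(-6046) = 5/32 + 6046 = 193477/32 ≈ 6046.2)
((t + 9570) + M(N)) + I = ((193477/32 + 9570) + 1) - 32205 = (499717/32 + 1) - 32205 = 499749/32 - 32205 = -530811/32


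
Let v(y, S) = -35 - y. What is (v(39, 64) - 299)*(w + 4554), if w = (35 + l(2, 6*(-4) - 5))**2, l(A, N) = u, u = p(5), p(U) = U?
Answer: -2295442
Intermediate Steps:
u = 5
l(A, N) = 5
w = 1600 (w = (35 + 5)**2 = 40**2 = 1600)
(v(39, 64) - 299)*(w + 4554) = ((-35 - 1*39) - 299)*(1600 + 4554) = ((-35 - 39) - 299)*6154 = (-74 - 299)*6154 = -373*6154 = -2295442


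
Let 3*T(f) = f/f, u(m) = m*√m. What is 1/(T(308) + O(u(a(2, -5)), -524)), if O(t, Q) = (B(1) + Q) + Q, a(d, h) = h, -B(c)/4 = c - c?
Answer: -3/3143 ≈ -0.00095450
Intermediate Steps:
B(c) = 0 (B(c) = -4*(c - c) = -4*0 = 0)
u(m) = m^(3/2)
O(t, Q) = 2*Q (O(t, Q) = (0 + Q) + Q = Q + Q = 2*Q)
T(f) = ⅓ (T(f) = (f/f)/3 = (⅓)*1 = ⅓)
1/(T(308) + O(u(a(2, -5)), -524)) = 1/(⅓ + 2*(-524)) = 1/(⅓ - 1048) = 1/(-3143/3) = -3/3143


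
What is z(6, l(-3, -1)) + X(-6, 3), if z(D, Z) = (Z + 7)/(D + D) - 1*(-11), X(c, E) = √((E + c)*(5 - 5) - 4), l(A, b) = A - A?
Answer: 139/12 + 2*I ≈ 11.583 + 2.0*I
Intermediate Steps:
l(A, b) = 0
X(c, E) = 2*I (X(c, E) = √((E + c)*0 - 4) = √(0 - 4) = √(-4) = 2*I)
z(D, Z) = 11 + (7 + Z)/(2*D) (z(D, Z) = (7 + Z)/((2*D)) + 11 = (7 + Z)*(1/(2*D)) + 11 = (7 + Z)/(2*D) + 11 = 11 + (7 + Z)/(2*D))
z(6, l(-3, -1)) + X(-6, 3) = (½)*(7 + 0 + 22*6)/6 + 2*I = (½)*(⅙)*(7 + 0 + 132) + 2*I = (½)*(⅙)*139 + 2*I = 139/12 + 2*I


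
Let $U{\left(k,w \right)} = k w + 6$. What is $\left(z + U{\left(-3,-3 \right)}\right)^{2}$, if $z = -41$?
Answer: $676$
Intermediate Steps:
$U{\left(k,w \right)} = 6 + k w$
$\left(z + U{\left(-3,-3 \right)}\right)^{2} = \left(-41 + \left(6 - -9\right)\right)^{2} = \left(-41 + \left(6 + 9\right)\right)^{2} = \left(-41 + 15\right)^{2} = \left(-26\right)^{2} = 676$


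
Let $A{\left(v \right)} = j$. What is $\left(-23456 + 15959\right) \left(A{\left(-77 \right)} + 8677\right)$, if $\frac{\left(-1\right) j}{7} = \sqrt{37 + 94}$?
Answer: $-65051469 + 52479 \sqrt{131} \approx -6.4451 \cdot 10^{7}$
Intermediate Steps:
$j = - 7 \sqrt{131}$ ($j = - 7 \sqrt{37 + 94} = - 7 \sqrt{131} \approx -80.119$)
$A{\left(v \right)} = - 7 \sqrt{131}$
$\left(-23456 + 15959\right) \left(A{\left(-77 \right)} + 8677\right) = \left(-23456 + 15959\right) \left(- 7 \sqrt{131} + 8677\right) = - 7497 \left(8677 - 7 \sqrt{131}\right) = -65051469 + 52479 \sqrt{131}$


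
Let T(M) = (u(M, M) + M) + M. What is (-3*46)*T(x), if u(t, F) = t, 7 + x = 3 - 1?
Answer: 2070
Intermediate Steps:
x = -5 (x = -7 + (3 - 1) = -7 + 2 = -5)
T(M) = 3*M (T(M) = (M + M) + M = 2*M + M = 3*M)
(-3*46)*T(x) = (-3*46)*(3*(-5)) = -138*(-15) = 2070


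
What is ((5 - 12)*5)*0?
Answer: 0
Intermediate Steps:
((5 - 12)*5)*0 = -7*5*0 = -35*0 = 0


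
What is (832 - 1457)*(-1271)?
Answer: 794375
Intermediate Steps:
(832 - 1457)*(-1271) = -625*(-1271) = 794375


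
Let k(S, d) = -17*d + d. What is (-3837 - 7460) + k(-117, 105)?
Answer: -12977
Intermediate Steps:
k(S, d) = -16*d
(-3837 - 7460) + k(-117, 105) = (-3837 - 7460) - 16*105 = -11297 - 1680 = -12977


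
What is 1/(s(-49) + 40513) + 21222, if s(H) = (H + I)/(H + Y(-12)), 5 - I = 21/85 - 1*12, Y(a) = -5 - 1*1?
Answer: 4019468366227/189401016 ≈ 21222.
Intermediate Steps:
Y(a) = -6 (Y(a) = -5 - 1 = -6)
I = 1424/85 (I = 5 - (21/85 - 1*12) = 5 - (21*(1/85) - 12) = 5 - (21/85 - 12) = 5 - 1*(-999/85) = 5 + 999/85 = 1424/85 ≈ 16.753)
s(H) = (1424/85 + H)/(-6 + H) (s(H) = (H + 1424/85)/(H - 6) = (1424/85 + H)/(-6 + H))
1/(s(-49) + 40513) + 21222 = 1/((1424/85 - 49)/(-6 - 49) + 40513) + 21222 = 1/(-2741/85/(-55) + 40513) + 21222 = 1/(-1/55*(-2741/85) + 40513) + 21222 = 1/(2741/4675 + 40513) + 21222 = 1/(189401016/4675) + 21222 = 4675/189401016 + 21222 = 4019468366227/189401016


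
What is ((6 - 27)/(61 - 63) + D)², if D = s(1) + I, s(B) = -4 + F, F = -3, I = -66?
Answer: 15625/4 ≈ 3906.3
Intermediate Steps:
s(B) = -7 (s(B) = -4 - 3 = -7)
D = -73 (D = -7 - 66 = -73)
((6 - 27)/(61 - 63) + D)² = ((6 - 27)/(61 - 63) - 73)² = (-21/(-2) - 73)² = (-21*(-½) - 73)² = (21/2 - 73)² = (-125/2)² = 15625/4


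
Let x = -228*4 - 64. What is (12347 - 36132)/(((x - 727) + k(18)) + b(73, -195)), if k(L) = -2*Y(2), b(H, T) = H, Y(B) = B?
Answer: 23785/1634 ≈ 14.556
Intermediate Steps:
x = -976 (x = -57*16 - 64 = -912 - 64 = -976)
k(L) = -4 (k(L) = -2*2 = -4)
(12347 - 36132)/(((x - 727) + k(18)) + b(73, -195)) = (12347 - 36132)/(((-976 - 727) - 4) + 73) = -23785/((-1703 - 4) + 73) = -23785/(-1707 + 73) = -23785/(-1634) = -23785*(-1/1634) = 23785/1634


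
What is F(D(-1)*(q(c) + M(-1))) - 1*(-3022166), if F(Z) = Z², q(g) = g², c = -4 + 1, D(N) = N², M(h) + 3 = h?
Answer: 3022191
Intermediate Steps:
M(h) = -3 + h
c = -3
F(D(-1)*(q(c) + M(-1))) - 1*(-3022166) = ((-1)²*((-3)² + (-3 - 1)))² - 1*(-3022166) = (1*(9 - 4))² + 3022166 = (1*5)² + 3022166 = 5² + 3022166 = 25 + 3022166 = 3022191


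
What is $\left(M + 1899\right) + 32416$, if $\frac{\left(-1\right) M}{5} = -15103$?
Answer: $109830$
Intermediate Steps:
$M = 75515$ ($M = \left(-5\right) \left(-15103\right) = 75515$)
$\left(M + 1899\right) + 32416 = \left(75515 + 1899\right) + 32416 = 77414 + 32416 = 109830$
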